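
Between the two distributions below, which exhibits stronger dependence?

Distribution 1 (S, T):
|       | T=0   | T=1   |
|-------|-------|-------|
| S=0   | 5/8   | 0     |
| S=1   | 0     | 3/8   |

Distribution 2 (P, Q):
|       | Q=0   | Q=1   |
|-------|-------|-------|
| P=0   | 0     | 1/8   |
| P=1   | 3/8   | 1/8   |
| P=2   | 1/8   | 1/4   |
Distribution 1 (S, T):
Marginal P(S) (row sums):
  P(S=0) = 5/8 + 0 = 5/8
  P(S=1) = 0 + 3/8 = 3/8
Marginal P(T) (column sums):
  P(T=0) = 5/8 + 0 = 5/8
  P(T=1) = 0 + 3/8 = 3/8

H(S) = -[(5/8)·log₂(5/8) + (3/8)·log₂(3/8)]
  = 0.4238 + 0.5306
  = 0.9544 bits
H(T) = -[(5/8)·log₂(5/8) + (3/8)·log₂(3/8)]
  = 0.4238 + 0.5306
  = 0.9544 bits
H(S,T) = -[(5/8)·log₂(5/8) + (3/8)·log₂(3/8)]
  = 0.4238 + 0.5306
  = 0.9544 bits

I(S;T) = H(S) + H(T) - H(S,T)
  = 0.9544 + 0.9544 - 0.9544
  = 0.9544 bits

Distribution 2 (P, Q):
Marginal P(P) (row sums):
  P(P=0) = 0 + 1/8 = 1/8
  P(P=1) = 3/8 + 1/8 = 1/2
  P(P=2) = 1/8 + 1/4 = 3/8
Marginal P(Q) (column sums):
  P(Q=0) = 0 + 3/8 + 1/8 = 1/2
  P(Q=1) = 1/8 + 1/8 + 1/4 = 1/2

H(P) = -[(1/8)·log₂(1/8) + (1/2)·log₂(1/2) + (3/8)·log₂(3/8)]
  = 0.3750 + 0.5000 + 0.5306
  = 1.4056 bits
H(Q) = -[(1/2)·log₂(1/2) + (1/2)·log₂(1/2)]
  = 0.5000 + 0.5000
  = 1.0000 bits
H(P,Q) = -[(1/8)·log₂(1/8) + (3/8)·log₂(3/8) + (1/8)·log₂(1/8) + (1/8)·log₂(1/8) + (1/4)·log₂(1/4)]
  = 0.3750 + 0.5306 + 0.3750 + 0.3750 + 0.5000
  = 2.1556 bits

I(P;Q) = H(P) + H(Q) - H(P,Q)
  = 1.4056 + 1.0000 - 2.1556
  = 0.2500 bits

I(S;T) = 0.9544 bits > I(P;Q) = 0.2500 bits, so (S, T) has the higher mutual information (stronger dependence).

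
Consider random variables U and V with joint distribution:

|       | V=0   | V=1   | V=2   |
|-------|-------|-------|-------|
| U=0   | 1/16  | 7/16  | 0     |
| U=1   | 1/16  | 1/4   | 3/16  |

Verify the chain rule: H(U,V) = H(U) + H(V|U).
Left side:
H(U,V) = -[(1/16)·log₂(1/16) + (7/16)·log₂(7/16) + (1/16)·log₂(1/16) + (1/4)·log₂(1/4) + (3/16)·log₂(3/16)]
  = 0.2500 + 0.5218 + 0.2500 + 0.5000 + 0.4528
  = 1.9746 bits

Right side:
Marginal P(U) (row sums):
  P(U=0) = 1/16 + 7/16 + 0 = 1/2
  P(U=1) = 1/16 + 1/4 + 3/16 = 1/2
H(U) = -[(1/2)·log₂(1/2) + (1/2)·log₂(1/2)]
  = 0.5000 + 0.5000
  = 1.0000 bits
H(V|U) = -Σ P(U,V)·log₂ P(V|U), where P(V|U) = P(U,V) / P(U)
  (cells with P(U,V) = 0 contribute 0)
  (U=0,V=0): P(V|U) = (1/16)/(1/2) = 1/8;  -(1/16)·log₂(1/8) = 0.1875
  (U=0,V=1): P(V|U) = (7/16)/(1/2) = 7/8;  -(7/16)·log₂(7/8) = 0.0843
  (U=1,V=0): P(V|U) = (1/16)/(1/2) = 1/8;  -(1/16)·log₂(1/8) = 0.1875
  (U=1,V=1): P(V|U) = (1/4)/(1/2) = 1/2;  -(1/4)·log₂(1/2) = 0.2500
  (U=1,V=2): P(V|U) = (3/16)/(1/2) = 3/8;  -(3/16)·log₂(3/8) = 0.2653
H(V|U) = 0.1875 + 0.0843 + 0.1875 + 0.2500 + 0.2653
  = 0.9746 bits
H(U) + H(V|U) = 1.0000 + 0.9746 = 1.9746 bits

Both sides equal 1.9746 bits, so the chain rule holds ✓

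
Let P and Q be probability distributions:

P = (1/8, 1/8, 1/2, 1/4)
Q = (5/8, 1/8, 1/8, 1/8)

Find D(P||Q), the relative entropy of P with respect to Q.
D(P||Q) = Σ P(i) log₂(P(i)/Q(i))
  i=0: (1/8) × log₂((1/8)/(5/8)) = (1/8) × log₂(1/5) = -0.2902
  i=1: (1/8) × log₂((1/8)/(1/8)) = (1/8) × log₂(1) = 0.0000
  i=2: (1/2) × log₂((1/2)/(1/8)) = (1/2) × log₂(4) = 1.0000
  i=3: (1/4) × log₂((1/4)/(1/8)) = (1/4) × log₂(2) = 0.2500
D(P||Q) = -0.2902 + 0.0000 + 1.0000 + 0.2500
  = 0.9598 bits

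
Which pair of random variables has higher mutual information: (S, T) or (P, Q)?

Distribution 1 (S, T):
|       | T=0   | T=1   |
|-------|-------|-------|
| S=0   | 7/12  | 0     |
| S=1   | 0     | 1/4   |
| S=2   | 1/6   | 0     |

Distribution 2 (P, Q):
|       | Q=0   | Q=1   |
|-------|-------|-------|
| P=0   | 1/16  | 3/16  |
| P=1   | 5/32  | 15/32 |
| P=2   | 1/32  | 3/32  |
Distribution 1 (S, T):
Marginal P(S) (row sums):
  P(S=0) = 7/12 + 0 = 7/12
  P(S=1) = 0 + 1/4 = 1/4
  P(S=2) = 1/6 + 0 = 1/6
Marginal P(T) (column sums):
  P(T=0) = 7/12 + 0 + 1/6 = 3/4
  P(T=1) = 0 + 1/4 + 0 = 1/4

H(S) = -[(7/12)·log₂(7/12) + (1/4)·log₂(1/4) + (1/6)·log₂(1/6)]
  = 0.4536 + 0.5000 + 0.4308
  = 1.3844 bits
H(T) = -[(3/4)·log₂(3/4) + (1/4)·log₂(1/4)]
  = 0.3113 + 0.5000
  = 0.8113 bits
H(S,T) = -[(7/12)·log₂(7/12) + (1/4)·log₂(1/4) + (1/6)·log₂(1/6)]
  = 0.4536 + 0.5000 + 0.4308
  = 1.3844 bits

I(S;T) = H(S) + H(T) - H(S,T)
  = 1.3844 + 0.8113 - 1.3844
  = 0.8113 bits

Distribution 2 (P, Q):
Marginal P(P) (row sums):
  P(P=0) = 1/16 + 3/16 = 1/4
  P(P=1) = 5/32 + 15/32 = 5/8
  P(P=2) = 1/32 + 3/32 = 1/8
Marginal P(Q) (column sums):
  P(Q=0) = 1/16 + 5/32 + 1/32 = 1/4
  P(Q=1) = 3/16 + 15/32 + 3/32 = 3/4

H(P) = -[(1/4)·log₂(1/4) + (5/8)·log₂(5/8) + (1/8)·log₂(1/8)]
  = 0.5000 + 0.4238 + 0.3750
  = 1.2988 bits
H(Q) = -[(1/4)·log₂(1/4) + (3/4)·log₂(3/4)]
  = 0.5000 + 0.3113
  = 0.8113 bits
H(P,Q) = -[(1/16)·log₂(1/16) + (3/16)·log₂(3/16) + (5/32)·log₂(5/32) + (15/32)·log₂(15/32) + (1/32)·log₂(1/32) + (3/32)·log₂(3/32)]
  = 0.2500 + 0.4528 + 0.4184 + 0.5124 + 0.1563 + 0.3202
  = 2.1101 bits

I(P;Q) = H(P) + H(Q) - H(P,Q)
  = 1.2988 + 0.8113 - 2.1101
  = 0.0000 bits

I(S;T) = 0.8113 bits > I(P;Q) = 0.0000 bits, so (S, T) has the higher mutual information (stronger dependence).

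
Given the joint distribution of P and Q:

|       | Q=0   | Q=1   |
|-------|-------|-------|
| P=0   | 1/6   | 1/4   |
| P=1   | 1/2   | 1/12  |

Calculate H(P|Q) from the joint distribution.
Marginal P(Q) (column sums):
  P(Q=0) = 1/6 + 1/2 = 2/3
  P(Q=1) = 1/4 + 1/12 = 1/3

H(P|Q) = -Σ P(P,Q)·log₂ P(P|Q), where P(P|Q) = P(P,Q) / P(Q)
  (P=0,Q=0): P(P|Q) = (1/6)/(2/3) = 1/4;  -(1/6)·log₂(1/4) = 0.3333
  (P=0,Q=1): P(P|Q) = (1/4)/(1/3) = 3/4;  -(1/4)·log₂(3/4) = 0.1038
  (P=1,Q=0): P(P|Q) = (1/2)/(2/3) = 3/4;  -(1/2)·log₂(3/4) = 0.2075
  (P=1,Q=1): P(P|Q) = (1/12)/(1/3) = 1/4;  -(1/12)·log₂(1/4) = 0.1667
H(P|Q) = 0.3333 + 0.1038 + 0.2075 + 0.1667
  = 0.8113 bits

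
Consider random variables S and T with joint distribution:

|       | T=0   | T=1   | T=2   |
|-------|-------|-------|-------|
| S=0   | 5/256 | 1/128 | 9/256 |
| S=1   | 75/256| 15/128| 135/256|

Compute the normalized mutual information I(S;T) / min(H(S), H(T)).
Marginal P(S) (row sums):
  P(S=0) = 5/256 + 1/128 + 9/256 = 1/16
  P(S=1) = 75/256 + 15/128 + 135/256 = 15/16
Marginal P(T) (column sums):
  P(T=0) = 5/256 + 75/256 = 5/16
  P(T=1) = 1/128 + 15/128 = 1/8
  P(T=2) = 9/256 + 135/256 = 9/16

H(S) = -[(1/16)·log₂(1/16) + (15/16)·log₂(15/16)]
  = 0.2500 + 0.0873
  = 0.3373 bits
H(T) = -[(5/16)·log₂(5/16) + (1/8)·log₂(1/8) + (9/16)·log₂(9/16)]
  = 0.5244 + 0.3750 + 0.4669
  = 1.3663 bits
H(S,T) = -[(5/256)·log₂(5/256) + (1/128)·log₂(1/128) + (9/256)·log₂(9/256) + (75/256)·log₂(75/256) + (15/128)·log₂(15/128) + (135/256)·log₂(135/256)]
  = 0.1109 + 0.0547 + 0.1698 + 0.5189 + 0.3625 + 0.4868
  = 1.7036 bits

I(S;T) = H(S) + H(T) - H(S,T)
  = 0.3373 + 1.3663 - 1.7036
  = 0.0000 bits

min(H(S), H(T)) = min(0.3373, 1.3663) = 0.3373 bits
Normalized MI = 0.0000 / 0.3373 = 0.0000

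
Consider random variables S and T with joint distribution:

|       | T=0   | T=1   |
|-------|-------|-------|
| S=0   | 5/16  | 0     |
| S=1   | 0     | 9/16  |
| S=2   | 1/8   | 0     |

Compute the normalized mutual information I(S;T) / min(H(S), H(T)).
Marginal P(S) (row sums):
  P(S=0) = 5/16 + 0 = 5/16
  P(S=1) = 0 + 9/16 = 9/16
  P(S=2) = 1/8 + 0 = 1/8
Marginal P(T) (column sums):
  P(T=0) = 5/16 + 0 + 1/8 = 7/16
  P(T=1) = 0 + 9/16 + 0 = 9/16

H(S) = -[(5/16)·log₂(5/16) + (9/16)·log₂(9/16) + (1/8)·log₂(1/8)]
  = 0.5244 + 0.4669 + 0.3750
  = 1.3663 bits
H(T) = -[(7/16)·log₂(7/16) + (9/16)·log₂(9/16)]
  = 0.5218 + 0.4669
  = 0.9887 bits
H(S,T) = -[(5/16)·log₂(5/16) + (9/16)·log₂(9/16) + (1/8)·log₂(1/8)]
  = 0.5244 + 0.4669 + 0.3750
  = 1.3663 bits

I(S;T) = H(S) + H(T) - H(S,T)
  = 1.3663 + 0.9887 - 1.3663
  = 0.9887 bits

min(H(S), H(T)) = min(1.3663, 0.9887) = 0.9887 bits
Normalized MI = 0.9887 / 0.9887 = 1.0000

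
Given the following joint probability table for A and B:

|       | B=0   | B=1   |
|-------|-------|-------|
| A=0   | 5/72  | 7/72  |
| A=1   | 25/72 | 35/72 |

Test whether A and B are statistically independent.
Marginal P(A) (row sums):
  P(A=0) = 5/72 + 7/72 = 1/6
  P(A=1) = 25/72 + 35/72 = 5/6
Marginal P(B) (column sums):
  P(B=0) = 5/72 + 25/72 = 5/12
  P(B=1) = 7/72 + 35/72 = 7/12

A and B are independent iff P(A=i,B=j) = P(A=i)·P(B=j) for every cell.
  P(A=0)·P(B=0) = 1/6 × 5/12 = 5/72 = P(A=0,B=0) ✓
  P(A=0)·P(B=1) = 1/6 × 7/12 = 7/72 = P(A=0,B=1) ✓
  P(A=1)·P(B=0) = 5/6 × 5/12 = 25/72 = P(A=1,B=0) ✓
  P(A=1)·P(B=1) = 5/6 × 7/12 = 35/72 = P(A=1,B=1) ✓

Yes, A and B are independent: every cell factors, so I(A;B) = 0 bits.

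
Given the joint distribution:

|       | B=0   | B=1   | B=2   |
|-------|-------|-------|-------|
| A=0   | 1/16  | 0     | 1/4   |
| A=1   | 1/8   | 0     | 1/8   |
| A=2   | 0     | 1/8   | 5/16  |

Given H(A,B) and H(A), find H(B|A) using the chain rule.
From the chain rule: H(A,B) = H(A) + H(B|A)
Therefore: H(B|A) = H(A,B) - H(A)

H(A,B) = -[(1/16)·log₂(1/16) + (1/4)·log₂(1/4) + (1/8)·log₂(1/8) + (1/8)·log₂(1/8) + (1/8)·log₂(1/8) + (5/16)·log₂(5/16)]
  = 0.2500 + 0.5000 + 0.3750 + 0.3750 + 0.3750 + 0.5244
  = 2.3994 bits
Marginal P(A) (row sums):
  P(A=0) = 1/16 + 0 + 1/4 = 5/16
  P(A=1) = 1/8 + 0 + 1/8 = 1/4
  P(A=2) = 0 + 1/8 + 5/16 = 7/16
H(A) = -[(5/16)·log₂(5/16) + (1/4)·log₂(1/4) + (7/16)·log₂(7/16)]
  = 0.5244 + 0.5000 + 0.5218
  = 1.5462 bits

H(B|A) = 2.3994 - 1.5462 = 0.8532 bits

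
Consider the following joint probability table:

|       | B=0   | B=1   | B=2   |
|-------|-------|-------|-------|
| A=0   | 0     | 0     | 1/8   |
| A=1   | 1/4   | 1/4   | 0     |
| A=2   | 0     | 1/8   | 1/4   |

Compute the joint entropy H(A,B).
H(A,B) = -Σ P(A,B) log₂ P(A,B), summed over the non-zero cells:
H(A,B) = -[(1/8)·log₂(1/8) + (1/4)·log₂(1/4) + (1/4)·log₂(1/4) + (1/8)·log₂(1/8) + (1/4)·log₂(1/4)]
  = 0.3750 + 0.5000 + 0.5000 + 0.3750 + 0.5000
  = 2.2500 bits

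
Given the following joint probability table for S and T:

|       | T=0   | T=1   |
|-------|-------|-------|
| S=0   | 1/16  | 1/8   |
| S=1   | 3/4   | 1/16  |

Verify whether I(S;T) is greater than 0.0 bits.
Marginal P(S) (row sums):
  P(S=0) = 1/16 + 1/8 = 3/16
  P(S=1) = 3/4 + 1/16 = 13/16
Marginal P(T) (column sums):
  P(T=0) = 1/16 + 3/4 = 13/16
  P(T=1) = 1/8 + 1/16 = 3/16

H(S) = -[(3/16)·log₂(3/16) + (13/16)·log₂(13/16)]
  = 0.4528 + 0.2434
  = 0.6962 bits
H(T) = -[(13/16)·log₂(13/16) + (3/16)·log₂(3/16)]
  = 0.2434 + 0.4528
  = 0.6962 bits
H(S,T) = -[(1/16)·log₂(1/16) + (1/8)·log₂(1/8) + (3/4)·log₂(3/4) + (1/16)·log₂(1/16)]
  = 0.2500 + 0.3750 + 0.3113 + 0.2500
  = 1.1863 bits

I(S;T) = H(S) + H(T) - H(S,T)
  = 0.6962 + 0.6962 - 1.1863
  = 0.2061 bits

Yes. I(S;T) = 0.2061 bits, which is > 0.0 bits.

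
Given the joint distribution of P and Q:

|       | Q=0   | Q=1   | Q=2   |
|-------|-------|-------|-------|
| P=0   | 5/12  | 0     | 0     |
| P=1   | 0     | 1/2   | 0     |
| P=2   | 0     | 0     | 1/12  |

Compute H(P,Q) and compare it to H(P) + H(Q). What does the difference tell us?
Marginal P(P) (row sums):
  P(P=0) = 5/12 + 0 + 0 = 5/12
  P(P=1) = 0 + 1/2 + 0 = 1/2
  P(P=2) = 0 + 0 + 1/12 = 1/12
Marginal P(Q) (column sums):
  P(Q=0) = 5/12 + 0 + 0 = 5/12
  P(Q=1) = 0 + 1/2 + 0 = 1/2
  P(Q=2) = 0 + 0 + 1/12 = 1/12

H(P,Q) = -[(5/12)·log₂(5/12) + (1/2)·log₂(1/2) + (1/12)·log₂(1/12)]
  = 0.5263 + 0.5000 + 0.2987
  = 1.3250 bits
H(P) = -[(5/12)·log₂(5/12) + (1/2)·log₂(1/2) + (1/12)·log₂(1/12)]
  = 0.5263 + 0.5000 + 0.2987
  = 1.3250 bits
H(Q) = -[(5/12)·log₂(5/12) + (1/2)·log₂(1/2) + (1/12)·log₂(1/12)]
  = 0.5263 + 0.5000 + 0.2987
  = 1.3250 bits

H(P) + H(Q) = 1.3250 + 1.3250 = 2.6500 bits
Difference: H(P) + H(Q) - H(P,Q) = 2.6500 - 1.3250 = 1.3250 bits = I(P;Q)

The difference is the mutual information; it is positive here, so P and Q are dependent (knowing one reduces uncertainty about the other by 1.3250 bits).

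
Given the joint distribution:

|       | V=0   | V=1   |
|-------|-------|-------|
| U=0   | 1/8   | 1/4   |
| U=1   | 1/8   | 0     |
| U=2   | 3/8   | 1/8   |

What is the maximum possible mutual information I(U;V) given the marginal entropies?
The upper bound on mutual information is I(U;V) ≤ min(H(U), H(V)).

Marginal P(U) (row sums):
  P(U=0) = 1/8 + 1/4 = 3/8
  P(U=1) = 1/8 + 0 = 1/8
  P(U=2) = 3/8 + 1/8 = 1/2
Marginal P(V) (column sums):
  P(V=0) = 1/8 + 1/8 + 3/8 = 5/8
  P(V=1) = 1/4 + 0 + 1/8 = 3/8

H(U) = -[(3/8)·log₂(3/8) + (1/8)·log₂(1/8) + (1/2)·log₂(1/2)]
  = 0.5306 + 0.3750 + 0.5000
  = 1.4056 bits
H(V) = -[(5/8)·log₂(5/8) + (3/8)·log₂(3/8)]
  = 0.4238 + 0.5306
  = 0.9544 bits

Maximum possible I(U;V) = min(1.4056, 0.9544) = 0.9544 bits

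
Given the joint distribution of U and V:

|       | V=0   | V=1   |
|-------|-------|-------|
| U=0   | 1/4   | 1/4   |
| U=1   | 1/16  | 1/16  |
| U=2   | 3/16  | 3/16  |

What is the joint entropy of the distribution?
H(U,V) = -Σ P(U,V) log₂ P(U,V), summed over the non-zero cells:
H(U,V) = -[(1/4)·log₂(1/4) + (1/4)·log₂(1/4) + (1/16)·log₂(1/16) + (1/16)·log₂(1/16) + (3/16)·log₂(3/16) + (3/16)·log₂(3/16)]
  = 0.5000 + 0.5000 + 0.2500 + 0.2500 + 0.4528 + 0.4528
  = 2.4056 bits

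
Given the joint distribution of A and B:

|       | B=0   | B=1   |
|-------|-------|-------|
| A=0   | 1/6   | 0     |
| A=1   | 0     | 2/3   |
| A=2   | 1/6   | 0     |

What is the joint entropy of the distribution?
H(A,B) = -Σ P(A,B) log₂ P(A,B), summed over the non-zero cells:
H(A,B) = -[(1/6)·log₂(1/6) + (2/3)·log₂(2/3) + (1/6)·log₂(1/6)]
  = 0.4308 + 0.3900 + 0.4308
  = 1.2516 bits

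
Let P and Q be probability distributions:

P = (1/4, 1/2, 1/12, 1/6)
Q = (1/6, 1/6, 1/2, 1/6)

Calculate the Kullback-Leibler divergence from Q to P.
D(P||Q) = Σ P(i) log₂(P(i)/Q(i))
  i=0: (1/4) × log₂((1/4)/(1/6)) = (1/4) × log₂(3/2) = 0.1462
  i=1: (1/2) × log₂((1/2)/(1/6)) = (1/2) × log₂(3) = 0.7925
  i=2: (1/12) × log₂((1/12)/(1/2)) = (1/12) × log₂(1/6) = -0.2154
  i=3: (1/6) × log₂((1/6)/(1/6)) = (1/6) × log₂(1) = 0.0000
D(P||Q) = 0.1462 + 0.7925 - 0.2154 + 0.0000
  = 0.7233 bits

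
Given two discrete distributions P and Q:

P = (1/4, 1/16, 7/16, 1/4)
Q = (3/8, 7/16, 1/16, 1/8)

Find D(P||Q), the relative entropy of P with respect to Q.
D(P||Q) = Σ P(i) log₂(P(i)/Q(i))
  i=0: (1/4) × log₂((1/4)/(3/8)) = (1/4) × log₂(2/3) = -0.1462
  i=1: (1/16) × log₂((1/16)/(7/16)) = (1/16) × log₂(1/7) = -0.1755
  i=2: (7/16) × log₂((7/16)/(1/16)) = (7/16) × log₂(7) = 1.2282
  i=3: (1/4) × log₂((1/4)/(1/8)) = (1/4) × log₂(2) = 0.2500
D(P||Q) = -0.1462 - 0.1755 + 1.2282 + 0.2500
  = 1.1565 bits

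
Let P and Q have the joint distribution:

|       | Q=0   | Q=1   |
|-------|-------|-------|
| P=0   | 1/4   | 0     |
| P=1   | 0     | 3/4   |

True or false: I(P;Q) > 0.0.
Marginal P(P) (row sums):
  P(P=0) = 1/4 + 0 = 1/4
  P(P=1) = 0 + 3/4 = 3/4
Marginal P(Q) (column sums):
  P(Q=0) = 1/4 + 0 = 1/4
  P(Q=1) = 0 + 3/4 = 3/4

H(P) = -[(1/4)·log₂(1/4) + (3/4)·log₂(3/4)]
  = 0.5000 + 0.3113
  = 0.8113 bits
H(Q) = -[(1/4)·log₂(1/4) + (3/4)·log₂(3/4)]
  = 0.5000 + 0.3113
  = 0.8113 bits
H(P,Q) = -[(1/4)·log₂(1/4) + (3/4)·log₂(3/4)]
  = 0.5000 + 0.3113
  = 0.8113 bits

I(P;Q) = H(P) + H(Q) - H(P,Q)
  = 0.8113 + 0.8113 - 0.8113
  = 0.8113 bits

True. I(P;Q) = 0.8113 bits, which is > 0.0 bits.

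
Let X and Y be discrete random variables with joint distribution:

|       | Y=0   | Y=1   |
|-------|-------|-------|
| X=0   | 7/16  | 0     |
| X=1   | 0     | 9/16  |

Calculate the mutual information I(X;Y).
Marginal P(X) (row sums):
  P(X=0) = 7/16 + 0 = 7/16
  P(X=1) = 0 + 9/16 = 9/16
Marginal P(Y) (column sums):
  P(Y=0) = 7/16 + 0 = 7/16
  P(Y=1) = 0 + 9/16 = 9/16

H(X) = -[(7/16)·log₂(7/16) + (9/16)·log₂(9/16)]
  = 0.5218 + 0.4669
  = 0.9887 bits
H(Y) = -[(7/16)·log₂(7/16) + (9/16)·log₂(9/16)]
  = 0.5218 + 0.4669
  = 0.9887 bits
H(X,Y) = -[(7/16)·log₂(7/16) + (9/16)·log₂(9/16)]
  = 0.5218 + 0.4669
  = 0.9887 bits

I(X;Y) = H(X) + H(Y) - H(X,Y)
  = 0.9887 + 0.9887 - 0.9887
  = 0.9887 bits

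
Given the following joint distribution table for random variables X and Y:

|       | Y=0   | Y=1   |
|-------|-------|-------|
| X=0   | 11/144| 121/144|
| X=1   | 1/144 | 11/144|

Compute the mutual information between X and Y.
Marginal P(X) (row sums):
  P(X=0) = 11/144 + 121/144 = 11/12
  P(X=1) = 1/144 + 11/144 = 1/12
Marginal P(Y) (column sums):
  P(Y=0) = 11/144 + 1/144 = 1/12
  P(Y=1) = 121/144 + 11/144 = 11/12

H(X) = -[(11/12)·log₂(11/12) + (1/12)·log₂(1/12)]
  = 0.1151 + 0.2987
  = 0.4138 bits
H(Y) = -[(1/12)·log₂(1/12) + (11/12)·log₂(11/12)]
  = 0.2987 + 0.1151
  = 0.4138 bits
H(X,Y) = -[(11/144)·log₂(11/144) + (121/144)·log₂(121/144) + (1/144)·log₂(1/144) + (11/144)·log₂(11/144)]
  = 0.2834 + 0.2110 + 0.0498 + 0.2834
  = 0.8276 bits

I(X;Y) = H(X) + H(Y) - H(X,Y)
  = 0.4138 + 0.4138 - 0.8276
  = 0.0000 bits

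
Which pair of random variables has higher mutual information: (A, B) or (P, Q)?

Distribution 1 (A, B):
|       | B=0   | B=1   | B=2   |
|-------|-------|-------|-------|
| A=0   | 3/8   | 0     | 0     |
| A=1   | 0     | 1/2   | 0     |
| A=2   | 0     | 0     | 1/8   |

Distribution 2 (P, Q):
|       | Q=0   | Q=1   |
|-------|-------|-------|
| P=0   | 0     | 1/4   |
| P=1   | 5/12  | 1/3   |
Distribution 1 (A, B):
Marginal P(A) (row sums):
  P(A=0) = 3/8 + 0 + 0 = 3/8
  P(A=1) = 0 + 1/2 + 0 = 1/2
  P(A=2) = 0 + 0 + 1/8 = 1/8
Marginal P(B) (column sums):
  P(B=0) = 3/8 + 0 + 0 = 3/8
  P(B=1) = 0 + 1/2 + 0 = 1/2
  P(B=2) = 0 + 0 + 1/8 = 1/8

H(A) = -[(3/8)·log₂(3/8) + (1/2)·log₂(1/2) + (1/8)·log₂(1/8)]
  = 0.5306 + 0.5000 + 0.3750
  = 1.4056 bits
H(B) = -[(3/8)·log₂(3/8) + (1/2)·log₂(1/2) + (1/8)·log₂(1/8)]
  = 0.5306 + 0.5000 + 0.3750
  = 1.4056 bits
H(A,B) = -[(3/8)·log₂(3/8) + (1/2)·log₂(1/2) + (1/8)·log₂(1/8)]
  = 0.5306 + 0.5000 + 0.3750
  = 1.4056 bits

I(A;B) = H(A) + H(B) - H(A,B)
  = 1.4056 + 1.4056 - 1.4056
  = 1.4056 bits

Distribution 2 (P, Q):
Marginal P(P) (row sums):
  P(P=0) = 0 + 1/4 = 1/4
  P(P=1) = 5/12 + 1/3 = 3/4
Marginal P(Q) (column sums):
  P(Q=0) = 0 + 5/12 = 5/12
  P(Q=1) = 1/4 + 1/3 = 7/12

H(P) = -[(1/4)·log₂(1/4) + (3/4)·log₂(3/4)]
  = 0.5000 + 0.3113
  = 0.8113 bits
H(Q) = -[(5/12)·log₂(5/12) + (7/12)·log₂(7/12)]
  = 0.5263 + 0.4536
  = 0.9799 bits
H(P,Q) = -[(1/4)·log₂(1/4) + (5/12)·log₂(5/12) + (1/3)·log₂(1/3)]
  = 0.5000 + 0.5263 + 0.5283
  = 1.5546 bits

I(P;Q) = H(P) + H(Q) - H(P,Q)
  = 0.8113 + 0.9799 - 1.5546
  = 0.2366 bits

I(A;B) = 1.4056 bits > I(P;Q) = 0.2366 bits, so (A, B) has the higher mutual information (stronger dependence).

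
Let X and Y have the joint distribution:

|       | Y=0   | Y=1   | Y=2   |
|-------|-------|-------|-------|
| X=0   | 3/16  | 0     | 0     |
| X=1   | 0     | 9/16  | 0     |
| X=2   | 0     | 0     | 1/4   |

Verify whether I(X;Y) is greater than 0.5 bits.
Marginal P(X) (row sums):
  P(X=0) = 3/16 + 0 + 0 = 3/16
  P(X=1) = 0 + 9/16 + 0 = 9/16
  P(X=2) = 0 + 0 + 1/4 = 1/4
Marginal P(Y) (column sums):
  P(Y=0) = 3/16 + 0 + 0 = 3/16
  P(Y=1) = 0 + 9/16 + 0 = 9/16
  P(Y=2) = 0 + 0 + 1/4 = 1/4

H(X) = -[(3/16)·log₂(3/16) + (9/16)·log₂(9/16) + (1/4)·log₂(1/4)]
  = 0.4528 + 0.4669 + 0.5000
  = 1.4197 bits
H(Y) = -[(3/16)·log₂(3/16) + (9/16)·log₂(9/16) + (1/4)·log₂(1/4)]
  = 0.4528 + 0.4669 + 0.5000
  = 1.4197 bits
H(X,Y) = -[(3/16)·log₂(3/16) + (9/16)·log₂(9/16) + (1/4)·log₂(1/4)]
  = 0.4528 + 0.4669 + 0.5000
  = 1.4197 bits

I(X;Y) = H(X) + H(Y) - H(X,Y)
  = 1.4197 + 1.4197 - 1.4197
  = 1.4197 bits

Yes. I(X;Y) = 1.4197 bits, which is > 0.5 bits.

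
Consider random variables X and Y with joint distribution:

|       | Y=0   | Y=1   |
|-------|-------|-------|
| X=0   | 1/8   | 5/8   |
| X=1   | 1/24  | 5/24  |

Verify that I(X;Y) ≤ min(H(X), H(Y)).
Marginal P(X) (row sums):
  P(X=0) = 1/8 + 5/8 = 3/4
  P(X=1) = 1/24 + 5/24 = 1/4
Marginal P(Y) (column sums):
  P(Y=0) = 1/8 + 1/24 = 1/6
  P(Y=1) = 5/8 + 5/24 = 5/6

H(X) = -[(3/4)·log₂(3/4) + (1/4)·log₂(1/4)]
  = 0.3113 + 0.5000
  = 0.8113 bits
H(Y) = -[(1/6)·log₂(1/6) + (5/6)·log₂(5/6)]
  = 0.4308 + 0.2192
  = 0.6500 bits
H(X,Y) = -[(1/8)·log₂(1/8) + (5/8)·log₂(5/8) + (1/24)·log₂(1/24) + (5/24)·log₂(5/24)]
  = 0.3750 + 0.4238 + 0.1910 + 0.4715
  = 1.4613 bits

I(X;Y) = H(X) + H(Y) - H(X,Y)
  = 0.8113 + 0.6500 - 1.4613
  = 0.0000 bits

min(H(X), H(Y)) = min(0.8113, 0.6500) = 0.6500 bits
Since 0.0000 ≤ 0.6500, the bound is satisfied ✓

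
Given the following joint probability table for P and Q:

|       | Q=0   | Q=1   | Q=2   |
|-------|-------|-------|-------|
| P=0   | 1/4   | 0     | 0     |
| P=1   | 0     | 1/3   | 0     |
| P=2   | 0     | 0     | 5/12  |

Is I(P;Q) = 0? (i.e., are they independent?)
Marginal P(P) (row sums):
  P(P=0) = 1/4 + 0 + 0 = 1/4
  P(P=1) = 0 + 1/3 + 0 = 1/3
  P(P=2) = 0 + 0 + 5/12 = 5/12
Marginal P(Q) (column sums):
  P(Q=0) = 1/4 + 0 + 0 = 1/4
  P(Q=1) = 0 + 1/3 + 0 = 1/3
  P(Q=2) = 0 + 0 + 5/12 = 5/12

P and Q are independent iff P(P=i,Q=j) = P(P=i)·P(Q=j) for every cell.
  P(P=0)·P(Q=0) = 1/4 × 1/4 = 1/16, but P(P=0,Q=0) = 1/4 ✗

No, P and Q are not independent. Quantitatively, I(P;Q) > 0:

H(P) = -[(1/4)·log₂(1/4) + (1/3)·log₂(1/3) + (5/12)·log₂(5/12)]
  = 0.5000 + 0.5283 + 0.5263
  = 1.5546 bits
H(Q) = -[(1/4)·log₂(1/4) + (1/3)·log₂(1/3) + (5/12)·log₂(5/12)]
  = 0.5000 + 0.5283 + 0.5263
  = 1.5546 bits
H(P,Q) = -[(1/4)·log₂(1/4) + (1/3)·log₂(1/3) + (5/12)·log₂(5/12)]
  = 0.5000 + 0.5283 + 0.5263
  = 1.5546 bits
I(P;Q) = H(P) + H(Q) - H(P,Q) = 1.5546 + 1.5546 - 1.5546 = 1.5546 bits > 0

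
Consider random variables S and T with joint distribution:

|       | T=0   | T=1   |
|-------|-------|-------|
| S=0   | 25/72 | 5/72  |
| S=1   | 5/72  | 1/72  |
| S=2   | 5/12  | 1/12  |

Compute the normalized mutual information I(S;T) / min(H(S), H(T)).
Marginal P(S) (row sums):
  P(S=0) = 25/72 + 5/72 = 5/12
  P(S=1) = 5/72 + 1/72 = 1/12
  P(S=2) = 5/12 + 1/12 = 1/2
Marginal P(T) (column sums):
  P(T=0) = 25/72 + 5/72 + 5/12 = 5/6
  P(T=1) = 5/72 + 1/72 + 1/12 = 1/6

H(S) = -[(5/12)·log₂(5/12) + (1/12)·log₂(1/12) + (1/2)·log₂(1/2)]
  = 0.5263 + 0.2987 + 0.5000
  = 1.3250 bits
H(T) = -[(5/6)·log₂(5/6) + (1/6)·log₂(1/6)]
  = 0.2192 + 0.4308
  = 0.6500 bits
H(S,T) = -[(25/72)·log₂(25/72) + (5/72)·log₂(5/72) + (5/72)·log₂(5/72) + (1/72)·log₂(1/72) + (5/12)·log₂(5/12) + (1/12)·log₂(1/12)]
  = 0.5299 + 0.2672 + 0.2672 + 0.0857 + 0.5263 + 0.2987
  = 1.9750 bits

I(S;T) = H(S) + H(T) - H(S,T)
  = 1.3250 + 0.6500 - 1.9750
  = 0.0000 bits

min(H(S), H(T)) = min(1.3250, 0.6500) = 0.6500 bits
Normalized MI = 0.0000 / 0.6500 = 0.0000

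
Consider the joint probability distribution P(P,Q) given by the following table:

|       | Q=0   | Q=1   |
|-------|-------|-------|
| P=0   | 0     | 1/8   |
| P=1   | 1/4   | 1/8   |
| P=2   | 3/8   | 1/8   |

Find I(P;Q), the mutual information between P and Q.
Marginal P(P) (row sums):
  P(P=0) = 0 + 1/8 = 1/8
  P(P=1) = 1/4 + 1/8 = 3/8
  P(P=2) = 3/8 + 1/8 = 1/2
Marginal P(Q) (column sums):
  P(Q=0) = 0 + 1/4 + 3/8 = 5/8
  P(Q=1) = 1/8 + 1/8 + 1/8 = 3/8

H(P) = -[(1/8)·log₂(1/8) + (3/8)·log₂(3/8) + (1/2)·log₂(1/2)]
  = 0.3750 + 0.5306 + 0.5000
  = 1.4056 bits
H(Q) = -[(5/8)·log₂(5/8) + (3/8)·log₂(3/8)]
  = 0.4238 + 0.5306
  = 0.9544 bits
H(P,Q) = -[(1/8)·log₂(1/8) + (1/4)·log₂(1/4) + (1/8)·log₂(1/8) + (3/8)·log₂(3/8) + (1/8)·log₂(1/8)]
  = 0.3750 + 0.5000 + 0.3750 + 0.5306 + 0.3750
  = 2.1556 bits

I(P;Q) = H(P) + H(Q) - H(P,Q)
  = 1.4056 + 0.9544 - 2.1556
  = 0.2044 bits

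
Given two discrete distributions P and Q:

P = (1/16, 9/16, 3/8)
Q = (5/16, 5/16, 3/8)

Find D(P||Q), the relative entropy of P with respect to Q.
D(P||Q) = Σ P(i) log₂(P(i)/Q(i))
  i=0: (1/16) × log₂((1/16)/(5/16)) = (1/16) × log₂(1/5) = -0.1451
  i=1: (9/16) × log₂((9/16)/(5/16)) = (9/16) × log₂(9/5) = 0.4770
  i=2: (3/8) × log₂((3/8)/(3/8)) = (3/8) × log₂(1) = 0.0000
D(P||Q) = -0.1451 + 0.4770 + 0.0000
  = 0.3319 bits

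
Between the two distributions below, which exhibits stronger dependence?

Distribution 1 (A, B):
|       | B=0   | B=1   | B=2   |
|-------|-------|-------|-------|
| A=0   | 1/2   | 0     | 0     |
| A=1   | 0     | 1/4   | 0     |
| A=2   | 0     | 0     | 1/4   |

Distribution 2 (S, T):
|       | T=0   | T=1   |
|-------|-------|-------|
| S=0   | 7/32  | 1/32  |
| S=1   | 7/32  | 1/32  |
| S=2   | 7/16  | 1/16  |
Distribution 1 (A, B):
Marginal P(A) (row sums):
  P(A=0) = 1/2 + 0 + 0 = 1/2
  P(A=1) = 0 + 1/4 + 0 = 1/4
  P(A=2) = 0 + 0 + 1/4 = 1/4
Marginal P(B) (column sums):
  P(B=0) = 1/2 + 0 + 0 = 1/2
  P(B=1) = 0 + 1/4 + 0 = 1/4
  P(B=2) = 0 + 0 + 1/4 = 1/4

H(A) = -[(1/2)·log₂(1/2) + (1/4)·log₂(1/4) + (1/4)·log₂(1/4)]
  = 0.5000 + 0.5000 + 0.5000
  = 1.5000 bits
H(B) = -[(1/2)·log₂(1/2) + (1/4)·log₂(1/4) + (1/4)·log₂(1/4)]
  = 0.5000 + 0.5000 + 0.5000
  = 1.5000 bits
H(A,B) = -[(1/2)·log₂(1/2) + (1/4)·log₂(1/4) + (1/4)·log₂(1/4)]
  = 0.5000 + 0.5000 + 0.5000
  = 1.5000 bits

I(A;B) = H(A) + H(B) - H(A,B)
  = 1.5000 + 1.5000 - 1.5000
  = 1.5000 bits

Distribution 2 (S, T):
Marginal P(S) (row sums):
  P(S=0) = 7/32 + 1/32 = 1/4
  P(S=1) = 7/32 + 1/32 = 1/4
  P(S=2) = 7/16 + 1/16 = 1/2
Marginal P(T) (column sums):
  P(T=0) = 7/32 + 7/32 + 7/16 = 7/8
  P(T=1) = 1/32 + 1/32 + 1/16 = 1/8

H(S) = -[(1/4)·log₂(1/4) + (1/4)·log₂(1/4) + (1/2)·log₂(1/2)]
  = 0.5000 + 0.5000 + 0.5000
  = 1.5000 bits
H(T) = -[(7/8)·log₂(7/8) + (1/8)·log₂(1/8)]
  = 0.1686 + 0.3750
  = 0.5436 bits
H(S,T) = -[(7/32)·log₂(7/32) + (1/32)·log₂(1/32) + (7/32)·log₂(7/32) + (1/32)·log₂(1/32) + (7/16)·log₂(7/16) + (1/16)·log₂(1/16)]
  = 0.4796 + 0.1563 + 0.4796 + 0.1563 + 0.5218 + 0.2500
  = 2.0436 bits

I(S;T) = H(S) + H(T) - H(S,T)
  = 1.5000 + 0.5436 - 2.0436
  = 0.0000 bits

I(A;B) = 1.5000 bits > I(S;T) = 0.0000 bits, so (A, B) has the higher mutual information (stronger dependence).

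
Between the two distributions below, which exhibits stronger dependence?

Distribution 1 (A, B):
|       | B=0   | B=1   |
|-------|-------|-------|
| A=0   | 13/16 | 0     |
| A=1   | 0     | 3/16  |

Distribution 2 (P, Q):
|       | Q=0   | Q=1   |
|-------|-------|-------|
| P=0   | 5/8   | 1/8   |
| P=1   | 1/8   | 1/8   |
Distribution 1 (A, B):
Marginal P(A) (row sums):
  P(A=0) = 13/16 + 0 = 13/16
  P(A=1) = 0 + 3/16 = 3/16
Marginal P(B) (column sums):
  P(B=0) = 13/16 + 0 = 13/16
  P(B=1) = 0 + 3/16 = 3/16

H(A) = -[(13/16)·log₂(13/16) + (3/16)·log₂(3/16)]
  = 0.2434 + 0.4528
  = 0.6962 bits
H(B) = -[(13/16)·log₂(13/16) + (3/16)·log₂(3/16)]
  = 0.2434 + 0.4528
  = 0.6962 bits
H(A,B) = -[(13/16)·log₂(13/16) + (3/16)·log₂(3/16)]
  = 0.2434 + 0.4528
  = 0.6962 bits

I(A;B) = H(A) + H(B) - H(A,B)
  = 0.6962 + 0.6962 - 0.6962
  = 0.6962 bits

Distribution 2 (P, Q):
Marginal P(P) (row sums):
  P(P=0) = 5/8 + 1/8 = 3/4
  P(P=1) = 1/8 + 1/8 = 1/4
Marginal P(Q) (column sums):
  P(Q=0) = 5/8 + 1/8 = 3/4
  P(Q=1) = 1/8 + 1/8 = 1/4

H(P) = -[(3/4)·log₂(3/4) + (1/4)·log₂(1/4)]
  = 0.3113 + 0.5000
  = 0.8113 bits
H(Q) = -[(3/4)·log₂(3/4) + (1/4)·log₂(1/4)]
  = 0.3113 + 0.5000
  = 0.8113 bits
H(P,Q) = -[(5/8)·log₂(5/8) + (1/8)·log₂(1/8) + (1/8)·log₂(1/8) + (1/8)·log₂(1/8)]
  = 0.4238 + 0.3750 + 0.3750 + 0.3750
  = 1.5488 bits

I(P;Q) = H(P) + H(Q) - H(P,Q)
  = 0.8113 + 0.8113 - 1.5488
  = 0.0738 bits

I(A;B) = 0.6962 bits > I(P;Q) = 0.0738 bits, so (A, B) has the higher mutual information (stronger dependence).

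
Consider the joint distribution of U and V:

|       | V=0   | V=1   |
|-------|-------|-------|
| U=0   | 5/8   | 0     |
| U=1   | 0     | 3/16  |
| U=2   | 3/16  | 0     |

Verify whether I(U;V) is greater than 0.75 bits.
Marginal P(U) (row sums):
  P(U=0) = 5/8 + 0 = 5/8
  P(U=1) = 0 + 3/16 = 3/16
  P(U=2) = 3/16 + 0 = 3/16
Marginal P(V) (column sums):
  P(V=0) = 5/8 + 0 + 3/16 = 13/16
  P(V=1) = 0 + 3/16 + 0 = 3/16

H(U) = -[(5/8)·log₂(5/8) + (3/16)·log₂(3/16) + (3/16)·log₂(3/16)]
  = 0.4238 + 0.4528 + 0.4528
  = 1.3294 bits
H(V) = -[(13/16)·log₂(13/16) + (3/16)·log₂(3/16)]
  = 0.2434 + 0.4528
  = 0.6962 bits
H(U,V) = -[(5/8)·log₂(5/8) + (3/16)·log₂(3/16) + (3/16)·log₂(3/16)]
  = 0.4238 + 0.4528 + 0.4528
  = 1.3294 bits

I(U;V) = H(U) + H(V) - H(U,V)
  = 1.3294 + 0.6962 - 1.3294
  = 0.6962 bits

No. I(U;V) = 0.6962 bits, which is ≤ 0.75 bits.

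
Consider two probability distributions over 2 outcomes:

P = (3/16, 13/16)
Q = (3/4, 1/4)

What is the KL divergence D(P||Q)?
D(P||Q) = Σ P(i) log₂(P(i)/Q(i))
  i=0: (3/16) × log₂((3/16)/(3/4)) = (3/16) × log₂(1/4) = -0.3750
  i=1: (13/16) × log₂((13/16)/(1/4)) = (13/16) × log₂(13/4) = 1.3816
D(P||Q) = -0.3750 + 1.3816
  = 1.0066 bits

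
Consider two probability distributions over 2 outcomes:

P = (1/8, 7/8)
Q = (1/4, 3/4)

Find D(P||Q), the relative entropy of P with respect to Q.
D(P||Q) = Σ P(i) log₂(P(i)/Q(i))
  i=0: (1/8) × log₂((1/8)/(1/4)) = (1/8) × log₂(1/2) = -0.1250
  i=1: (7/8) × log₂((7/8)/(3/4)) = (7/8) × log₂(7/6) = 0.1946
D(P||Q) = -0.1250 + 0.1946
  = 0.0696 bits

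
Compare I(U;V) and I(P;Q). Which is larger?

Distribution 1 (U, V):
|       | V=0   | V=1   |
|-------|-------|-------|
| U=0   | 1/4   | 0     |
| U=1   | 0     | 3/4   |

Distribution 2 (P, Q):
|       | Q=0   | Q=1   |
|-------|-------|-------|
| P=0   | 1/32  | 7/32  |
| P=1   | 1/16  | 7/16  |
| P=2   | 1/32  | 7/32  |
Distribution 1 (U, V):
Marginal P(U) (row sums):
  P(U=0) = 1/4 + 0 = 1/4
  P(U=1) = 0 + 3/4 = 3/4
Marginal P(V) (column sums):
  P(V=0) = 1/4 + 0 = 1/4
  P(V=1) = 0 + 3/4 = 3/4

H(U) = -[(1/4)·log₂(1/4) + (3/4)·log₂(3/4)]
  = 0.5000 + 0.3113
  = 0.8113 bits
H(V) = -[(1/4)·log₂(1/4) + (3/4)·log₂(3/4)]
  = 0.5000 + 0.3113
  = 0.8113 bits
H(U,V) = -[(1/4)·log₂(1/4) + (3/4)·log₂(3/4)]
  = 0.5000 + 0.3113
  = 0.8113 bits

I(U;V) = H(U) + H(V) - H(U,V)
  = 0.8113 + 0.8113 - 0.8113
  = 0.8113 bits

Distribution 2 (P, Q):
Marginal P(P) (row sums):
  P(P=0) = 1/32 + 7/32 = 1/4
  P(P=1) = 1/16 + 7/16 = 1/2
  P(P=2) = 1/32 + 7/32 = 1/4
Marginal P(Q) (column sums):
  P(Q=0) = 1/32 + 1/16 + 1/32 = 1/8
  P(Q=1) = 7/32 + 7/16 + 7/32 = 7/8

H(P) = -[(1/4)·log₂(1/4) + (1/2)·log₂(1/2) + (1/4)·log₂(1/4)]
  = 0.5000 + 0.5000 + 0.5000
  = 1.5000 bits
H(Q) = -[(1/8)·log₂(1/8) + (7/8)·log₂(7/8)]
  = 0.3750 + 0.1686
  = 0.5436 bits
H(P,Q) = -[(1/32)·log₂(1/32) + (7/32)·log₂(7/32) + (1/16)·log₂(1/16) + (7/16)·log₂(7/16) + (1/32)·log₂(1/32) + (7/32)·log₂(7/32)]
  = 0.1563 + 0.4796 + 0.2500 + 0.5218 + 0.1563 + 0.4796
  = 2.0436 bits

I(P;Q) = H(P) + H(Q) - H(P,Q)
  = 1.5000 + 0.5436 - 2.0436
  = 0.0000 bits

I(U;V) = 0.8113 bits > I(P;Q) = 0.0000 bits, so (U, V) has the higher mutual information (stronger dependence).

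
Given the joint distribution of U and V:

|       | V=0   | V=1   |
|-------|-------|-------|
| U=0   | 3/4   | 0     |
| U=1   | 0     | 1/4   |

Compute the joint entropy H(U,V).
H(U,V) = -Σ P(U,V) log₂ P(U,V), summed over the non-zero cells:
H(U,V) = -[(3/4)·log₂(3/4) + (1/4)·log₂(1/4)]
  = 0.3113 + 0.5000
  = 0.8113 bits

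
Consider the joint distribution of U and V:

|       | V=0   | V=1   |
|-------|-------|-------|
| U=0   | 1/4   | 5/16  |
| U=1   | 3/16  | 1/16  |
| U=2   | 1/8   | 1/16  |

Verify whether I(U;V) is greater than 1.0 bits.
Marginal P(U) (row sums):
  P(U=0) = 1/4 + 5/16 = 9/16
  P(U=1) = 3/16 + 1/16 = 1/4
  P(U=2) = 1/8 + 1/16 = 3/16
Marginal P(V) (column sums):
  P(V=0) = 1/4 + 3/16 + 1/8 = 9/16
  P(V=1) = 5/16 + 1/16 + 1/16 = 7/16

H(U) = -[(9/16)·log₂(9/16) + (1/4)·log₂(1/4) + (3/16)·log₂(3/16)]
  = 0.4669 + 0.5000 + 0.4528
  = 1.4197 bits
H(V) = -[(9/16)·log₂(9/16) + (7/16)·log₂(7/16)]
  = 0.4669 + 0.5218
  = 0.9887 bits
H(U,V) = -[(1/4)·log₂(1/4) + (5/16)·log₂(5/16) + (3/16)·log₂(3/16) + (1/16)·log₂(1/16) + (1/8)·log₂(1/8) + (1/16)·log₂(1/16)]
  = 0.5000 + 0.5244 + 0.4528 + 0.2500 + 0.3750 + 0.2500
  = 2.3522 bits

I(U;V) = H(U) + H(V) - H(U,V)
  = 1.4197 + 0.9887 - 2.3522
  = 0.0562 bits

No. I(U;V) = 0.0562 bits, which is ≤ 1.0 bits.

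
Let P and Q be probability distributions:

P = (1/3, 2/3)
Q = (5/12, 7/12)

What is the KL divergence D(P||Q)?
D(P||Q) = Σ P(i) log₂(P(i)/Q(i))
  i=0: (1/3) × log₂((1/3)/(5/12)) = (1/3) × log₂(4/5) = -0.1073
  i=1: (2/3) × log₂((2/3)/(7/12)) = (2/3) × log₂(8/7) = 0.1284
D(P||Q) = -0.1073 + 0.1284
  = 0.0211 bits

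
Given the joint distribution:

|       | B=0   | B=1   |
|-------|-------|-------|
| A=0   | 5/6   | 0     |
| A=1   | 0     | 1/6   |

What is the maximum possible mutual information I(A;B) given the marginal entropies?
The upper bound on mutual information is I(A;B) ≤ min(H(A), H(B)).

Marginal P(A) (row sums):
  P(A=0) = 5/6 + 0 = 5/6
  P(A=1) = 0 + 1/6 = 1/6
Marginal P(B) (column sums):
  P(B=0) = 5/6 + 0 = 5/6
  P(B=1) = 0 + 1/6 = 1/6

H(A) = -[(5/6)·log₂(5/6) + (1/6)·log₂(1/6)]
  = 0.2192 + 0.4308
  = 0.6500 bits
H(B) = -[(5/6)·log₂(5/6) + (1/6)·log₂(1/6)]
  = 0.2192 + 0.4308
  = 0.6500 bits

Maximum possible I(A;B) = min(0.6500, 0.6500) = 0.6500 bits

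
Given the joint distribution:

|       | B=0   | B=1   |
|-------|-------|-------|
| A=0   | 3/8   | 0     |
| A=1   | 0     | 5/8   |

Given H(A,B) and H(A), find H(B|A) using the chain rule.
From the chain rule: H(A,B) = H(A) + H(B|A)
Therefore: H(B|A) = H(A,B) - H(A)

H(A,B) = -[(3/8)·log₂(3/8) + (5/8)·log₂(5/8)]
  = 0.5306 + 0.4238
  = 0.9544 bits
Marginal P(A) (row sums):
  P(A=0) = 3/8 + 0 = 3/8
  P(A=1) = 0 + 5/8 = 5/8
H(A) = -[(3/8)·log₂(3/8) + (5/8)·log₂(5/8)]
  = 0.5306 + 0.4238
  = 0.9544 bits

H(B|A) = 0.9544 - 0.9544 = 0.0000 bits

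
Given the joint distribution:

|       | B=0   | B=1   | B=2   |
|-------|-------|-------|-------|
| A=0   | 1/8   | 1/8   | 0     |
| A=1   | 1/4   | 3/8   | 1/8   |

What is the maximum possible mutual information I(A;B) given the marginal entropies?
The upper bound on mutual information is I(A;B) ≤ min(H(A), H(B)).

Marginal P(A) (row sums):
  P(A=0) = 1/8 + 1/8 + 0 = 1/4
  P(A=1) = 1/4 + 3/8 + 1/8 = 3/4
Marginal P(B) (column sums):
  P(B=0) = 1/8 + 1/4 = 3/8
  P(B=1) = 1/8 + 3/8 = 1/2
  P(B=2) = 0 + 1/8 = 1/8

H(A) = -[(1/4)·log₂(1/4) + (3/4)·log₂(3/4)]
  = 0.5000 + 0.3113
  = 0.8113 bits
H(B) = -[(3/8)·log₂(3/8) + (1/2)·log₂(1/2) + (1/8)·log₂(1/8)]
  = 0.5306 + 0.5000 + 0.3750
  = 1.4056 bits

Maximum possible I(A;B) = min(0.8113, 1.4056) = 0.8113 bits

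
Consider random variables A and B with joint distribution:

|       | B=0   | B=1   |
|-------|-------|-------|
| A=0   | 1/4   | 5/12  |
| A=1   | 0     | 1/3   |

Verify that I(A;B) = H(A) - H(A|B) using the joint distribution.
Left side, from I(A;B) = H(A) + H(B) - H(A,B):
Marginal P(A) (row sums):
  P(A=0) = 1/4 + 5/12 = 2/3
  P(A=1) = 0 + 1/3 = 1/3
Marginal P(B) (column sums):
  P(B=0) = 1/4 + 0 = 1/4
  P(B=1) = 5/12 + 1/3 = 3/4

H(A) = -[(2/3)·log₂(2/3) + (1/3)·log₂(1/3)]
  = 0.3900 + 0.5283
  = 0.9183 bits
H(B) = -[(1/4)·log₂(1/4) + (3/4)·log₂(3/4)]
  = 0.5000 + 0.3113
  = 0.8113 bits
H(A,B) = -[(1/4)·log₂(1/4) + (5/12)·log₂(5/12) + (1/3)·log₂(1/3)]
  = 0.5000 + 0.5263 + 0.5283
  = 1.5546 bits

I(A;B) = H(A) + H(B) - H(A,B)
  = 0.9183 + 0.8113 - 1.5546
  = 0.1750 bits

Right side, with H(A|B) computed directly from the conditional probabilities:
H(A|B) = -Σ P(A,B)·log₂ P(A|B), where P(A|B) = P(A,B) / P(B)
  (cells with P(A,B) = 0 contribute 0)
  (A=0,B=0): P(A|B) = (1/4)/(1/4) = 1;  -(1/4)·log₂(1) = 0.0000
  (A=0,B=1): P(A|B) = (5/12)/(3/4) = 5/9;  -(5/12)·log₂(5/9) = 0.3533
  (A=1,B=1): P(A|B) = (1/3)/(3/4) = 4/9;  -(1/3)·log₂(4/9) = 0.3900
H(A|B) = 0.0000 + 0.3533 + 0.3900
  = 0.7433 bits
H(A) - H(A|B) = 0.9183 - 0.7433 = 0.1750 bits

Both sides equal 0.1750 bits, so I(A;B) = H(A) - H(A|B) ✓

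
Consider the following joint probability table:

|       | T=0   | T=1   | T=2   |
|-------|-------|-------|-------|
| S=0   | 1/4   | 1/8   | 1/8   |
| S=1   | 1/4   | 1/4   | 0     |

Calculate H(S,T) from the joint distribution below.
H(S,T) = -Σ P(S,T) log₂ P(S,T), summed over the non-zero cells:
H(S,T) = -[(1/4)·log₂(1/4) + (1/8)·log₂(1/8) + (1/8)·log₂(1/8) + (1/4)·log₂(1/4) + (1/4)·log₂(1/4)]
  = 0.5000 + 0.3750 + 0.3750 + 0.5000 + 0.5000
  = 2.2500 bits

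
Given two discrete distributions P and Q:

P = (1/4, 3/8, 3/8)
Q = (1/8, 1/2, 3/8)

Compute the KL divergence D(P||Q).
D(P||Q) = Σ P(i) log₂(P(i)/Q(i))
  i=0: (1/4) × log₂((1/4)/(1/8)) = (1/4) × log₂(2) = 0.2500
  i=1: (3/8) × log₂((3/8)/(1/2)) = (3/8) × log₂(3/4) = -0.1556
  i=2: (3/8) × log₂((3/8)/(3/8)) = (3/8) × log₂(1) = 0.0000
D(P||Q) = 0.2500 - 0.1556 + 0.0000
  = 0.0944 bits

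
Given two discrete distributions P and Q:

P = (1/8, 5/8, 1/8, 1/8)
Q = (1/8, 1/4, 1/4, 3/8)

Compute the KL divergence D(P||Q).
D(P||Q) = Σ P(i) log₂(P(i)/Q(i))
  i=0: (1/8) × log₂((1/8)/(1/8)) = (1/8) × log₂(1) = 0.0000
  i=1: (5/8) × log₂((5/8)/(1/4)) = (5/8) × log₂(5/2) = 0.8262
  i=2: (1/8) × log₂((1/8)/(1/4)) = (1/8) × log₂(1/2) = -0.1250
  i=3: (1/8) × log₂((1/8)/(3/8)) = (1/8) × log₂(1/3) = -0.1981
D(P||Q) = 0.0000 + 0.8262 - 0.1250 - 0.1981
  = 0.5031 bits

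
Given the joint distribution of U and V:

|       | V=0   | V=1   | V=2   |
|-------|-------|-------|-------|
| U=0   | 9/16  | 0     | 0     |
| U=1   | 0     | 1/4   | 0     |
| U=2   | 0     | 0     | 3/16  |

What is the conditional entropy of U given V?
Marginal P(V) (column sums):
  P(V=0) = 9/16 + 0 + 0 = 9/16
  P(V=1) = 0 + 1/4 + 0 = 1/4
  P(V=2) = 0 + 0 + 3/16 = 3/16

H(U|V) = -Σ P(U,V)·log₂ P(U|V), where P(U|V) = P(U,V) / P(V)
  (cells with P(U,V) = 0 contribute 0)
  (U=0,V=0): P(U|V) = (9/16)/(9/16) = 1;  -(9/16)·log₂(1) = 0.0000
  (U=1,V=1): P(U|V) = (1/4)/(1/4) = 1;  -(1/4)·log₂(1) = 0.0000
  (U=2,V=2): P(U|V) = (3/16)/(3/16) = 1;  -(3/16)·log₂(1) = 0.0000
H(U|V) = 0.0000 + 0.0000 + 0.0000
  = 0.0000 bits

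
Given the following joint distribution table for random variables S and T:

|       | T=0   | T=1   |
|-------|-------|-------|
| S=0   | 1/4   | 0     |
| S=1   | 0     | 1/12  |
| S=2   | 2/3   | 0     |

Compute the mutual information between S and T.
Marginal P(S) (row sums):
  P(S=0) = 1/4 + 0 = 1/4
  P(S=1) = 0 + 1/12 = 1/12
  P(S=2) = 2/3 + 0 = 2/3
Marginal P(T) (column sums):
  P(T=0) = 1/4 + 0 + 2/3 = 11/12
  P(T=1) = 0 + 1/12 + 0 = 1/12

H(S) = -[(1/4)·log₂(1/4) + (1/12)·log₂(1/12) + (2/3)·log₂(2/3)]
  = 0.5000 + 0.2987 + 0.3900
  = 1.1887 bits
H(T) = -[(11/12)·log₂(11/12) + (1/12)·log₂(1/12)]
  = 0.1151 + 0.2987
  = 0.4138 bits
H(S,T) = -[(1/4)·log₂(1/4) + (1/12)·log₂(1/12) + (2/3)·log₂(2/3)]
  = 0.5000 + 0.2987 + 0.3900
  = 1.1887 bits

I(S;T) = H(S) + H(T) - H(S,T)
  = 1.1887 + 0.4138 - 1.1887
  = 0.4138 bits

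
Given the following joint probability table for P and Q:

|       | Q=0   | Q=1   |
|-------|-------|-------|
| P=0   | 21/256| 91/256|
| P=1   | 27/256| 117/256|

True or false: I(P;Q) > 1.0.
Marginal P(P) (row sums):
  P(P=0) = 21/256 + 91/256 = 7/16
  P(P=1) = 27/256 + 117/256 = 9/16
Marginal P(Q) (column sums):
  P(Q=0) = 21/256 + 27/256 = 3/16
  P(Q=1) = 91/256 + 117/256 = 13/16

H(P) = -[(7/16)·log₂(7/16) + (9/16)·log₂(9/16)]
  = 0.5218 + 0.4669
  = 0.9887 bits
H(Q) = -[(3/16)·log₂(3/16) + (13/16)·log₂(13/16)]
  = 0.4528 + 0.2434
  = 0.6962 bits
H(P,Q) = -[(21/256)·log₂(21/256) + (91/256)·log₂(91/256) + (27/256)·log₂(27/256) + (117/256)·log₂(117/256)]
  = 0.2959 + 0.5304 + 0.3423 + 0.5163
  = 1.6849 bits

I(P;Q) = H(P) + H(Q) - H(P,Q)
  = 0.9887 + 0.6962 - 1.6849
  = 0.0000 bits

False. I(P;Q) = 0.0000 bits, which is ≤ 1.0 bits.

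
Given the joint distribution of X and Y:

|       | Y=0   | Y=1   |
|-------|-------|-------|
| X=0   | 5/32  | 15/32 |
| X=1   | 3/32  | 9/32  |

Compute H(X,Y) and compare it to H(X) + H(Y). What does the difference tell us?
Marginal P(X) (row sums):
  P(X=0) = 5/32 + 15/32 = 5/8
  P(X=1) = 3/32 + 9/32 = 3/8
Marginal P(Y) (column sums):
  P(Y=0) = 5/32 + 3/32 = 1/4
  P(Y=1) = 15/32 + 9/32 = 3/4

H(X,Y) = -[(5/32)·log₂(5/32) + (15/32)·log₂(15/32) + (3/32)·log₂(3/32) + (9/32)·log₂(9/32)]
  = 0.4184 + 0.5124 + 0.3202 + 0.5147
  = 1.7657 bits
H(X) = -[(5/8)·log₂(5/8) + (3/8)·log₂(3/8)]
  = 0.4238 + 0.5306
  = 0.9544 bits
H(Y) = -[(1/4)·log₂(1/4) + (3/4)·log₂(3/4)]
  = 0.5000 + 0.3113
  = 0.8113 bits

H(X) + H(Y) = 0.9544 + 0.8113 = 1.7657 bits
Difference: H(X) + H(Y) - H(X,Y) = 1.7657 - 1.7657 = 0.0000 bits = I(X;Y)

The difference is the mutual information; it is 0 here, so X and Y are independent (the joint entropy equals the sum of the marginal entropies).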